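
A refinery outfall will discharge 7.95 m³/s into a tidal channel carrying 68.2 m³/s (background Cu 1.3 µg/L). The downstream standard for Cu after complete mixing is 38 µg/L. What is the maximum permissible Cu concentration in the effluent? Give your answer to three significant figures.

353 µg/L

At the limit, (Qr·Cr + Qe·Cₑ)/(Qr + Qe) = 38:
Cₑ = (76.15·38 − 68.20·1.300) / 7.950 = 352.8 µg/L.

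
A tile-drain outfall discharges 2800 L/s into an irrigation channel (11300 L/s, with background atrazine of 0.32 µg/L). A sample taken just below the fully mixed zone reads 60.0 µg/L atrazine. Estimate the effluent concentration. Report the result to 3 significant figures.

Mass balance: 11300·0.3200 + 2800·Cₑ = 14100·60.00
→ Cₑ = (14100·60.00 − 11300·0.3200) / 2800 = 300.9 µg/L.

301 µg/L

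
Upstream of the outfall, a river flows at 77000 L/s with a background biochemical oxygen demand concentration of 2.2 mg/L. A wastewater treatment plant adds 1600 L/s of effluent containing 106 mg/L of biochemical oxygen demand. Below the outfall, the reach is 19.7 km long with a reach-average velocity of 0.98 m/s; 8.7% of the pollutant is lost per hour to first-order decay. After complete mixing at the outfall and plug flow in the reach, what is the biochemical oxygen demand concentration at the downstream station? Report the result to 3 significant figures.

Flow-weighted average: C = (77000·2.200 + 1600·106.0) / 78600 = 339000/78600 = 4.313 mg/L.
Travel time t = 19.7·1000 / 0.98 = 20100 s = 5.584 h.
8.7%/h lost → k = −ln(1 − 0.087) = 0.09102 h⁻¹.
First-order decay: C = 4.313·exp(−k·t) = 4.313·0.6016 = 2.594 mg/L.

2.59 mg/L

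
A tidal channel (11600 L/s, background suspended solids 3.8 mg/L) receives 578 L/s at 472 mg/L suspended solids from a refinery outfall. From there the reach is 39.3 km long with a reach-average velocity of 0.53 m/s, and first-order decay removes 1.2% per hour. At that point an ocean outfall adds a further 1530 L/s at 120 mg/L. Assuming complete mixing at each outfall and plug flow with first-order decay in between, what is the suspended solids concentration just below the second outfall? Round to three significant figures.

31.4 mg/L

After mixing, C = (11600·3.800 + 578.0·472.0) / 12180 = 316900/12180 = 26.02 mg/L; combined flow 12180 L/s.
Travel time t = 39.3·1000 / 0.53 = 74150 s = 20.60 h.
1.2%/h lost → k = −ln(1 − 0.012) = 0.01207 h⁻¹.
Applying C = C₀e^(−kt): 26.02 × 0.7798 = 20.29 mg/L.
Second outfall: C = (12180·20.29 + 1530·120.0)/13710 = 31.42 mg/L.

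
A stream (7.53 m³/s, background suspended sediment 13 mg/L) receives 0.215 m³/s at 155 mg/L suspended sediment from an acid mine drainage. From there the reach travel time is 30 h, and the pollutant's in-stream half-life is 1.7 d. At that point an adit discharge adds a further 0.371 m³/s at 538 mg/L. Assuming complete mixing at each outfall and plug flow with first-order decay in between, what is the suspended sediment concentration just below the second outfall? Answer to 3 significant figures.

Mixed concentration C = ΣQC/ΣQ = (7.530·13.00 + 0.2150·155.0) / 7.745 = 131.2/7.745 = 16.94 mg/L; combined flow 7.745 m³/s.
Half-life 1.7 d → k = ln 2 / 1.7 = 0.4077 d⁻¹.
After decay, C = 16.94 × e^(−kt) = 16.94 × 0.6007 = 10.18 mg/L.
Second outfall: C = (7.745·10.18 + 0.3710·538.0)/8.116 = 34.30 mg/L.

34.3 mg/L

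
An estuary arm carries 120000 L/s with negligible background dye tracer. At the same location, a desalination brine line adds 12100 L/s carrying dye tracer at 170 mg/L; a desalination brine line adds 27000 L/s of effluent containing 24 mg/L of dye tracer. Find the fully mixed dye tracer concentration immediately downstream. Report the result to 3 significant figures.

Mixed concentration C = ΣQC/ΣQ = (120000·0 + 12100·170.0 + 27000·24.00) / 159100 = 2705000/159100 = 17.00 mg/L.

17.0 mg/L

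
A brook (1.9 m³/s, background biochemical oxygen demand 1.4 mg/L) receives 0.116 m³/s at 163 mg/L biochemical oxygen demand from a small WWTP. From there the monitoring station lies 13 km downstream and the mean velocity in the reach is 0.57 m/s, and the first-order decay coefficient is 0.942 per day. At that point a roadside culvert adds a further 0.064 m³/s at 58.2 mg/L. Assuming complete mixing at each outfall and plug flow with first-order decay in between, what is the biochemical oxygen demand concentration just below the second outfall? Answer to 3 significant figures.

Flow-weighted average: C = (1.900·1.400 + 0.1160·163.0) / 2.016 = 21.57/2.016 = 10.70 mg/L; combined flow 2.016 m³/s.
Travel time t = 13·1000 / 0.57 = 22810 s = 6.335 h.
After decay, C = 10.70 × e^(−kt) = 10.70 × 0.7798 = 8.343 mg/L.
Second outfall: C = (2.016·8.343 + 0.06400·58.20)/2.080 = 9.877 mg/L.

9.88 mg/L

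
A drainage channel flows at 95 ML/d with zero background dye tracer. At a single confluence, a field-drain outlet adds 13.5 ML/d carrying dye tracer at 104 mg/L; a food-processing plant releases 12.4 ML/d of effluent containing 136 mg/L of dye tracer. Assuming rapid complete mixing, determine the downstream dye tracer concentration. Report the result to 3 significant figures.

25.6 mg/L

Mixed concentration C = ΣQC/ΣQ = (95.00·0 + 13.50·104.0 + 12.40·136.0) / 120.9 = 3090/120.9 = 25.56 mg/L.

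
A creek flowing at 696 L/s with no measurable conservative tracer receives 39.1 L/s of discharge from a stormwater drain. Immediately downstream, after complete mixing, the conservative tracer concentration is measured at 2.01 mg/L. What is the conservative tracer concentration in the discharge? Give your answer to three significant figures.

37.8 mg/L

Mass balance: 696.0·0 + 39.10·Cₑ = 735.1·2.010
→ Cₑ = (735.1·2.010 − 696.0·0) / 39.10 = 37.79 mg/L.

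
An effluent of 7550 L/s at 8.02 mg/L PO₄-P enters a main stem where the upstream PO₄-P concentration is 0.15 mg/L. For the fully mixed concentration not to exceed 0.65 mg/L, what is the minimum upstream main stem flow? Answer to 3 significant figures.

Set C_mix = 0.65: (Q·0.1500 + 7550·8.020) / (Q + 7550) = 0.65
→ Q = 7550·(8.020 − 0.65)/(0.65 − 0.1500) = 111300 L/s.

111000 L/s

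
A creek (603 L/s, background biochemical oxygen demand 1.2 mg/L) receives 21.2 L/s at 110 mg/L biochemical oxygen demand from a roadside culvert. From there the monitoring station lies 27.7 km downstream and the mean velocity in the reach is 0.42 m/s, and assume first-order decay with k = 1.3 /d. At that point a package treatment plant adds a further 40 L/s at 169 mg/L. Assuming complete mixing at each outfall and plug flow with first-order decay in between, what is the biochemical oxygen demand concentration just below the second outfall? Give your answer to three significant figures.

11.9 mg/L

Mixed concentration C = ΣQC/ΣQ = (603.0·1.200 + 21.20·110.0) / 624.2 = 3056/624.2 = 4.895 mg/L; combined flow 624.2 L/s.
Travel time t = 27.7·1000 / 0.42 = 65950 s = 18.32 h.
First-order decay: C = 4.895·exp(−k·t) = 4.895·0.3707 = 1.815 mg/L.
At the second outfall, C = (624.2·1.815 + 40.00·169.0) / (624.2 + 40.00) = 11.88 mg/L.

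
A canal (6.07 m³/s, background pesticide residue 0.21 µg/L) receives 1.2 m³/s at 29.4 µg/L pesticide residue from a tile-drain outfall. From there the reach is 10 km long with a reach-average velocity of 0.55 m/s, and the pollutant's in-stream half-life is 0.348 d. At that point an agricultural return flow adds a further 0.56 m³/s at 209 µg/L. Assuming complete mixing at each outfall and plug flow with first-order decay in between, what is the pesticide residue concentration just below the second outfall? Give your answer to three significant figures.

Conservation of mass: C = (6.070·0.2100 + 1.200·29.40) / 7.270 = 36.55/7.270 = 5.028 µg/L; combined flow 7.270 m³/s.
Travel time t = 10·1000 / 0.55 = 18180 s = 5.051 h.
Half-life 0.348 d → k = ln 2 / 0.348 = 1.992 d⁻¹.
After decay, C = 5.028 × e^(−kt) = 5.028 × 0.6576 = 3.307 µg/L.
Second outfall: C = (7.270·3.307 + 0.5600·209.0)/7.830 = 18.02 µg/L.

18.0 µg/L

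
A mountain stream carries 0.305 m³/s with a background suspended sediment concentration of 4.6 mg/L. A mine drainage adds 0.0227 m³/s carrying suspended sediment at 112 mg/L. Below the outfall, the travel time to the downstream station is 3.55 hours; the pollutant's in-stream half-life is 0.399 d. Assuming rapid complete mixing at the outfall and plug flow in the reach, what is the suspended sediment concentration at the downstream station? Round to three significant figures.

After mixing, C = (0.3050·4.600 + 0.02270·112.0) / 0.3277 = 3.945/0.3277 = 12.04 mg/L.
Half-life 0.399 d → k = ln 2 / 0.399 = 1.737 d⁻¹.
After decay, C = 12.04 × e^(−kt) = 12.04 × 0.7734 = 9.311 mg/L.

9.31 mg/L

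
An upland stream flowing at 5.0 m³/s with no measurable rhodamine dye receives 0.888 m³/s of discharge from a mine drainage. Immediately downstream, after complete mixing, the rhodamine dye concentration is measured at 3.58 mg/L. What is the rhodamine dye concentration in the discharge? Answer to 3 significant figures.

Mass balance: 5.000·0 + 0.8880·Cₑ = 5.888·3.580
→ Cₑ = (5.888·3.580 − 5.000·0) / 0.8880 = 23.74 mg/L.

23.7 mg/L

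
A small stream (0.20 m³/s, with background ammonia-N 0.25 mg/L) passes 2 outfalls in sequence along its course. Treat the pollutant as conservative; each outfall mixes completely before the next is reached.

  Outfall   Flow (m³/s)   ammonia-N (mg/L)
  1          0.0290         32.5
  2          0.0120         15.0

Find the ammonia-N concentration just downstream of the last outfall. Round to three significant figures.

Outfall 1: combined Q = 0.2290 m³/s; C = (0.2000·0.2500 + 0.02900·32.50)/0.2290 = 4.334 mg/L.
Outfall 2: combined Q = 0.2410 m³/s; C = (0.2290·4.334 + 0.01200·15.00)/0.2410 = 4.865 mg/L.

4.87 mg/L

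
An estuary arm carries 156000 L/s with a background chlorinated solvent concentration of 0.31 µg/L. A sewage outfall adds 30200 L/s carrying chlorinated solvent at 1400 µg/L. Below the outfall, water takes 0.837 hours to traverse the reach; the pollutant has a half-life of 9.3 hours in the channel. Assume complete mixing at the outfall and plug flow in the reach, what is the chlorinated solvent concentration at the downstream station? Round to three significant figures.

214 µg/L

Flow-weighted average: C = (156000·0.3100 + 30200·1400) / 186200 = 42330000/186200 = 227.3 µg/L.
Half-life 9.3 h → k = ln 2 / 9.3 = 0.07453 h⁻¹ = 1.789 d⁻¹.
Decay over the reach: 227.3·exp(−kt) = 227.3·0.9395 = 213.6 µg/L.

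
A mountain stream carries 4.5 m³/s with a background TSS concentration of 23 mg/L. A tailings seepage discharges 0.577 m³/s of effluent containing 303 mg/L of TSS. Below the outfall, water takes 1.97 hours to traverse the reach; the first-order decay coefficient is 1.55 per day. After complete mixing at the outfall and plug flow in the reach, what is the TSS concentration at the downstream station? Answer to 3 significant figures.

Mass balance: C = (4.500·23.00 + 0.5770·303.0) / 5.077 = 278.3/5.077 = 54.82 mg/L.
Applying C = C₀e^(−kt): 54.82 × 0.8805 = 48.27 mg/L.

48.3 mg/L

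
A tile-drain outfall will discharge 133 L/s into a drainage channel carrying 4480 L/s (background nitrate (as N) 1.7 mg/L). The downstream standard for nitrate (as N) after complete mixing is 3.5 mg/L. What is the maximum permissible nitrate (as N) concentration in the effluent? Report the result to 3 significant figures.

64.1 mg/L

At the limit, (Qr·Cr + Qe·Cₑ)/(Qr + Qe) = 3.5:
Cₑ = (4613·3.5 − 4480·1.700) / 133.0 = 64.13 mg/L.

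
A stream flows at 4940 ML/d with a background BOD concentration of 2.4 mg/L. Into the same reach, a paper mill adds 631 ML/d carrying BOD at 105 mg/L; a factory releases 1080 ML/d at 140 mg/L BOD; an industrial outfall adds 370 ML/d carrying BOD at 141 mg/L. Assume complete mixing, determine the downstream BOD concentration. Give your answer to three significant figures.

40.1 mg/L

After mixing, C = (4940·2.400 + 631.0·105.0 + 1080·140.0 + 370.0·141.0) / 7021 = 281500/7021 = 40.09 mg/L.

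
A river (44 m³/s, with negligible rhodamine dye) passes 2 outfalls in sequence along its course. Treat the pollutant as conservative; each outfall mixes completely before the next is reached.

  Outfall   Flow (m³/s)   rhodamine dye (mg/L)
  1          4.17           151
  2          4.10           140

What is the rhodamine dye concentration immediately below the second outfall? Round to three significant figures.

After outfall 1: Q = 44.00 + 4.170 = 48.17 m³/s; C = (44.00·0 + 4.170·151.0)/48.17 = 13.07 mg/L.
After outfall 2: Q = 48.17 + 4.100 = 52.27 m³/s; C = (48.17·13.07 + 4.100·140.0)/52.27 = 23.03 mg/L.

23.0 mg/L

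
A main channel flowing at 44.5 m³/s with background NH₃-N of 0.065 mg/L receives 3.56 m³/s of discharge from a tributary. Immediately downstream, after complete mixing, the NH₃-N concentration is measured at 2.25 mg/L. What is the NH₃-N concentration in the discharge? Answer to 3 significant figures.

29.6 mg/L

Mass balance: 44.50·0.06500 + 3.560·Cₑ = 48.06·2.250
→ Cₑ = (48.06·2.250 − 44.50·0.06500) / 3.560 = 29.56 mg/L.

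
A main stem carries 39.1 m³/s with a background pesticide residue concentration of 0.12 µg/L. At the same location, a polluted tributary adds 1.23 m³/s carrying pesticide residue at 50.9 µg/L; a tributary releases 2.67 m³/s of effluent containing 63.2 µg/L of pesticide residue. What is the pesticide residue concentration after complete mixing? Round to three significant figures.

Mass balance: C = (39.10·0.1200 + 1.230·50.90 + 2.670·63.20) / 43.00 = 236.0/43.00 = 5.489 µg/L.

5.49 µg/L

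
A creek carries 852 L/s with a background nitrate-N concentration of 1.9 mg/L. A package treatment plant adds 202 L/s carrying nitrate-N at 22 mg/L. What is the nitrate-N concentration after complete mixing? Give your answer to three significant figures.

5.75 mg/L

Flow-weighted average: C = (852.0·1.900 + 202.0·22.00) / 1054 = 6063/1054 = 5.752 mg/L.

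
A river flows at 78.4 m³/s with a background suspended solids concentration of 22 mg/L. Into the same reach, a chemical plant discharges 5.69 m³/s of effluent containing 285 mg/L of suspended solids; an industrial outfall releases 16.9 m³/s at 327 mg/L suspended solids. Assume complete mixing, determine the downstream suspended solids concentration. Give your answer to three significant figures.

Mixed concentration C = ΣQC/ΣQ = (78.40·22.00 + 5.690·285.0 + 16.90·327.0) / 101.0 = 8873/101.0 = 87.86 mg/L.

87.9 mg/L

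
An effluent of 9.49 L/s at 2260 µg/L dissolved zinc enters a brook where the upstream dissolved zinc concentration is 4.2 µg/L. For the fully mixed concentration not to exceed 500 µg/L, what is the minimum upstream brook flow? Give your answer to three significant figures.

Set C_mix = 500: (Q·4.200 + 9.490·2260) / (Q + 9.490) = 500
→ Q = 9.490·(2260 − 500)/(500 − 4.200) = 33.69 L/s.

33.7 L/s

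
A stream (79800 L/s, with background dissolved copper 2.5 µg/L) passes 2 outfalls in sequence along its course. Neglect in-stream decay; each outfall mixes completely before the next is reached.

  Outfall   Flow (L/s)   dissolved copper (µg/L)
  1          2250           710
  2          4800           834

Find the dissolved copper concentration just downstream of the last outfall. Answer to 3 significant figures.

Outfall 1: combined Q = 82050 L/s; C = (79800·2.500 + 2250·710.0)/82050 = 21.90 µg/L.
Outfall 2: combined Q = 86850 L/s; C = (82050·21.90 + 4800·834.0)/86850 = 66.78 µg/L.

66.8 µg/L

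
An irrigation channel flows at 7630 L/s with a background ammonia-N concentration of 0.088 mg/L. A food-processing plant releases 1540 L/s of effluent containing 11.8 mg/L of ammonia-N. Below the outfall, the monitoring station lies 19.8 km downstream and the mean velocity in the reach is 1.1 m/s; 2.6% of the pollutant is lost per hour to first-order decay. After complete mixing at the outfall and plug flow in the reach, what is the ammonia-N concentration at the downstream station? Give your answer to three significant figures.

1.80 mg/L

Mixed concentration C = ΣQC/ΣQ = (7630·0.08800 + 1540·11.80) / 9170 = 18840/9170 = 2.055 mg/L.
Travel time t = 19.8·1000 / 1.1 = 18000 s = 5.000 h.
2.6%/h lost → k = −ln(1 − 0.026) = 0.02634 h⁻¹.
First-order decay: C = 2.055·exp(−k·t) = 2.055·0.8766 = 1.801 mg/L.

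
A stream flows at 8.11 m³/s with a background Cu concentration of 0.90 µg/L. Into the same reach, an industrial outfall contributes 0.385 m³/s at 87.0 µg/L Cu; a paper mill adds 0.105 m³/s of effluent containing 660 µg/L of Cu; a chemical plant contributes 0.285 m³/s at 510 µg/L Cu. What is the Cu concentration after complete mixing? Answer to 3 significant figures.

28.8 µg/L

Mass balance: C = (8.110·0.9000 + 0.3850·87.00 + 0.1050·660.0 + 0.2850·510.0) / 8.885 = 255.4/8.885 = 28.75 µg/L.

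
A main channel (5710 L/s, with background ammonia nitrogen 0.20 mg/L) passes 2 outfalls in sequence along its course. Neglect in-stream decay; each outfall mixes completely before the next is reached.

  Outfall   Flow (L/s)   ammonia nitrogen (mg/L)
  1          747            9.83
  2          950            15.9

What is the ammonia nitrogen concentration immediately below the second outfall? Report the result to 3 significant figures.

Below outfall 1: Q → 6457 L/s, C = (5710·0.2000 + 747.0·9.830)/6457 = 1.314 mg/L.
Below outfall 2: Q → 7407 L/s, C = (6457·1.314 + 950.0·15.90)/7407 = 3.185 mg/L.

3.18 mg/L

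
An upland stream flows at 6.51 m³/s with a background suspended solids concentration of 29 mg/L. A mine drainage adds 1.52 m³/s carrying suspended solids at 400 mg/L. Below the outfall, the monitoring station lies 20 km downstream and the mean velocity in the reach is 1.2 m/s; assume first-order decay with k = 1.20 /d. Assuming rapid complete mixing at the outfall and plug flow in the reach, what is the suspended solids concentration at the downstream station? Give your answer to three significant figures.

78.7 mg/L

Mass balance: C = (6.510·29.00 + 1.520·400.0) / 8.030 = 796.8/8.030 = 99.23 mg/L.
Travel time t = 20·1000 / 1.2 = 16670 s = 4.630 h.
First-order decay: C = 99.23·exp(−k·t) = 99.23·0.7934 = 78.72 mg/L.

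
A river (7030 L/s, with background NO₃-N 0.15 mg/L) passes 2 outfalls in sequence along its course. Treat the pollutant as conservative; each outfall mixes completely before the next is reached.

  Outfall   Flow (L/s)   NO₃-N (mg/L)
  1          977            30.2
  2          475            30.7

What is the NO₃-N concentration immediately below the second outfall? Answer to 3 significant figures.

5.32 mg/L

Outfall 1: combined Q = 8007 L/s; C = (7030·0.1500 + 977.0·30.20)/8007 = 3.817 mg/L.
Outfall 2: combined Q = 8482 L/s; C = (8007·3.817 + 475.0·30.70)/8482 = 5.322 mg/L.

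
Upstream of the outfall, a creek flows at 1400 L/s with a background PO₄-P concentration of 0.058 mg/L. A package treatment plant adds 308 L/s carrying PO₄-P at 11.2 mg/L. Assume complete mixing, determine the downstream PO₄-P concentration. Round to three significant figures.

Flow-weighted average: C = (1400·0.05800 + 308.0·11.20) / 1708 = 3531/1708 = 2.067 mg/L.

2.07 mg/L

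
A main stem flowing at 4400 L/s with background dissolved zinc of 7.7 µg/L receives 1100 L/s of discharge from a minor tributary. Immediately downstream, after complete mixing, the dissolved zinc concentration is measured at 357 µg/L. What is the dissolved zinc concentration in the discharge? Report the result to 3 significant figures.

1750 µg/L

Mass balance: 4400·7.700 + 1100·Cₑ = 5500·357.0
→ Cₑ = (5500·357.0 − 4400·7.700) / 1100 = 1754 µg/L.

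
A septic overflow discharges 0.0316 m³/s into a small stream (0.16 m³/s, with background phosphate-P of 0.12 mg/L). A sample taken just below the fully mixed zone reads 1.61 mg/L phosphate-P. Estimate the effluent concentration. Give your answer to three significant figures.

Mass balance: 0.1600·0.1200 + 0.03160·Cₑ = 0.1916·1.610
→ Cₑ = (0.1916·1.610 − 0.1600·0.1200) / 0.03160 = 9.154 mg/L.

9.15 mg/L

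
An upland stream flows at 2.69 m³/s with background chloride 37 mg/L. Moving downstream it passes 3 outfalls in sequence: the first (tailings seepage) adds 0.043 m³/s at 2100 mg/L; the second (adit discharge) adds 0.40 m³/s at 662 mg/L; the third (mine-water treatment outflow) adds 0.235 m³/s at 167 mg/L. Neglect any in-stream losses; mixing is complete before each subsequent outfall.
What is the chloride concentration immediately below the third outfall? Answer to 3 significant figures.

147 mg/L

After outfall 1: Q = 2.690 + 0.04300 = 2.733 m³/s; C = (2.690·37.00 + 0.04300·2100)/2.733 = 69.46 mg/L.
After outfall 2: Q = 2.733 + 0.4000 = 3.133 m³/s; C = (2.733·69.46 + 0.4000·662.0)/3.133 = 145.1 mg/L.
After outfall 3: Q = 3.133 + 0.2350 = 3.368 m³/s; C = (3.133·145.1 + 0.2350·167.0)/3.368 = 146.6 mg/L.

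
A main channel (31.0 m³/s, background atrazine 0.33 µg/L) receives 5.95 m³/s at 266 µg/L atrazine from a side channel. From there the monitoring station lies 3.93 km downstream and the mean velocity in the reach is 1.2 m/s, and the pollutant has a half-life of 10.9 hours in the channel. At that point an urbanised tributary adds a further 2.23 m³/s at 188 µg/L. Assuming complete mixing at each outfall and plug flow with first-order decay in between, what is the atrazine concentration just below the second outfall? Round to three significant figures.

Mass balance: C = (31.00·0.3300 + 5.950·266.0) / 36.95 = 1593/36.95 = 43.11 µg/L; combined flow 36.95 m³/s.
Travel time t = 3.93·1000 / 1.2 = 3275 s = 0.9097 h.
Half-life 10.9 h → k = ln 2 / 10.9 = 0.06359 h⁻¹ = 1.526 d⁻¹.
Applying C = C₀e^(−kt): 43.11 × 0.9438 = 40.69 µg/L.
At the second outfall, C = (36.95·40.69 + 2.230·188.0) / (36.95 + 2.230) = 49.07 µg/L.

49.1 µg/L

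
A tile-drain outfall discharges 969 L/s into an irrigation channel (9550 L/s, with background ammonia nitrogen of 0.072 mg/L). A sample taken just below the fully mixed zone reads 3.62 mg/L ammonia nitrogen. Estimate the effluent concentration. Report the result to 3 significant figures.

Mass balance: 9550·0.07200 + 969.0·Cₑ = 10520·3.620
→ Cₑ = (10520·3.620 − 9550·0.07200) / 969.0 = 38.59 mg/L.

38.6 mg/L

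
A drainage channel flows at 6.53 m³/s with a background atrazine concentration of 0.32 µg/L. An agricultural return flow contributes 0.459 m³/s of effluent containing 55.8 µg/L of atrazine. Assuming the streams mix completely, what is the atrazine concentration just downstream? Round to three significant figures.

3.96 µg/L

Mixed concentration C = ΣQC/ΣQ = (6.530·0.3200 + 0.4590·55.80) / 6.989 = 27.70/6.989 = 3.964 µg/L.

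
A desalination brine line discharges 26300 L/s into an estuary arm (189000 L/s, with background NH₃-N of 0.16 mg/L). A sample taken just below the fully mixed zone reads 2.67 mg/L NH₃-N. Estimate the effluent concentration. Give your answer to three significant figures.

Mass balance: 189000·0.1600 + 26300·Cₑ = 215300·2.670
→ Cₑ = (215300·2.670 − 189000·0.1600) / 26300 = 20.71 mg/L.

20.7 mg/L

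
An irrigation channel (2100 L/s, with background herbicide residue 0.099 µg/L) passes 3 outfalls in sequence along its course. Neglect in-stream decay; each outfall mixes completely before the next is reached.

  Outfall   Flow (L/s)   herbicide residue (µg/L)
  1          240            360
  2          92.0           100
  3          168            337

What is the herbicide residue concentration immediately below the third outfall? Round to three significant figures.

Outfall 1: combined Q = 2340 L/s; C = (2100·0.09900 + 240.0·360.0)/2340 = 37.01 µg/L.
Outfall 2: combined Q = 2432 L/s; C = (2340·37.01 + 92.00·100.0)/2432 = 39.39 µg/L.
Outfall 3: combined Q = 2600 L/s; C = (2432·39.39 + 168.0·337.0)/2600 = 58.62 µg/L.

58.6 µg/L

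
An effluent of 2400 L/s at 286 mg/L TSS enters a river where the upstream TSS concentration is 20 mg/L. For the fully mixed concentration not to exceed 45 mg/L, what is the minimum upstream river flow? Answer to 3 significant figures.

Set C_mix = 45: (Q·20.00 + 2400·286.0) / (Q + 2400) = 45
→ Q = 2400·(286.0 − 45)/(45 − 20.00) = 23140 L/s.

23100 L/s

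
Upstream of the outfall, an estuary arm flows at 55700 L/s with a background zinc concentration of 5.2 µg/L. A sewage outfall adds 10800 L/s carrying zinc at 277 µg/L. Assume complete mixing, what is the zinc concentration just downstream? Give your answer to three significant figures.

Conservation of mass: C = (55700·5.200 + 10800·277.0) / 66500 = 3281000/66500 = 49.34 µg/L.

49.3 µg/L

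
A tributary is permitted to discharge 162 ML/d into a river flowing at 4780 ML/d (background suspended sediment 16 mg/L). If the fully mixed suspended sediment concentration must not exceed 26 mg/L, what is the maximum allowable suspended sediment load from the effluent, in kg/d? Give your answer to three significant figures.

52000 kg/d

Mass balance at the limit: 4780·16.00 + 162.0·Cₑ = 4942·26 → Cₑ = 321.1 mg/L.
162.0 ML/d = 1.875 m³/s. Load = 1.875 m³/s × 321.1 g/m³ × 86 400 s/d = 52010 kg/d.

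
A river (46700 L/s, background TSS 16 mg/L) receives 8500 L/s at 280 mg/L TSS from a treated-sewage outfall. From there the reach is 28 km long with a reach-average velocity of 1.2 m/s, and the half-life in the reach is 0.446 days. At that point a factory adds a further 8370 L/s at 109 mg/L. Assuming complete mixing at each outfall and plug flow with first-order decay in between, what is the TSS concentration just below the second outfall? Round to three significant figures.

Mixed concentration C = ΣQC/ΣQ = (46700·16.00 + 8500·280.0) / 55200 = 3127000/55200 = 56.65 mg/L; combined flow 55200 L/s.
Travel time t = 28·1000 / 1.2 = 23330 s = 6.481 h.
Half-life 0.446 d → k = ln 2 / 0.446 = 1.554 d⁻¹.
First-order decay: C = 56.65·exp(−k·t) = 56.65·0.6572 = 37.23 mg/L.
Second outfall: C = (55200·37.23 + 8370·109.0)/63570 = 46.68 mg/L.

46.7 mg/L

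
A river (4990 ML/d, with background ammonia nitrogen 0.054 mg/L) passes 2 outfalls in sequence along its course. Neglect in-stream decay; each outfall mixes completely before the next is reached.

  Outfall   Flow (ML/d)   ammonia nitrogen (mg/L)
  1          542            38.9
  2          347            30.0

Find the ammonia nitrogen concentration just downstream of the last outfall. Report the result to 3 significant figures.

5.40 mg/L

After outfall 1: Q = 4990 + 542.0 = 5532 ML/d; C = (4990·0.05400 + 542.0·38.90)/5532 = 3.860 mg/L.
After outfall 2: Q = 5532 + 347.0 = 5879 ML/d; C = (5532·3.860 + 347.0·30.00)/5879 = 5.403 mg/L.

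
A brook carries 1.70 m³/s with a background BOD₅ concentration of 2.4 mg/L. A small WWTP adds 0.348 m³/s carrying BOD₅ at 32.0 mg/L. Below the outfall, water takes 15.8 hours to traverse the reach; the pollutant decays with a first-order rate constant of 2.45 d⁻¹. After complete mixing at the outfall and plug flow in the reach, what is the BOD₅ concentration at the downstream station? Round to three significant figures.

1.48 mg/L

Mixed concentration C = ΣQC/ΣQ = (1.700·2.400 + 0.3480·32.00) / 2.048 = 15.22/2.048 = 7.430 mg/L.
First-order decay: C = 7.430·exp(−k·t) = 7.430·0.1993 = 1.481 mg/L.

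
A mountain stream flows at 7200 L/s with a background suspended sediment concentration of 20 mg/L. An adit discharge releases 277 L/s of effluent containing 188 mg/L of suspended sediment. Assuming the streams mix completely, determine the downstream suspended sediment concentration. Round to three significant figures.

Mixed concentration C = ΣQC/ΣQ = (7200·20.00 + 277.0·188.0) / 7477 = 196100/7477 = 26.22 mg/L.

26.2 mg/L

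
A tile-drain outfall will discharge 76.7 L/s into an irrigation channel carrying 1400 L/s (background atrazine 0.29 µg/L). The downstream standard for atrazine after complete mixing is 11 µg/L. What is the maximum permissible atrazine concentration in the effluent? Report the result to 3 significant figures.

206 µg/L

At the limit, (Qr·Cr + Qe·Cₑ)/(Qr + Qe) = 11:
Cₑ = (1477·11 − 1400·0.2900) / 76.70 = 206.5 µg/L.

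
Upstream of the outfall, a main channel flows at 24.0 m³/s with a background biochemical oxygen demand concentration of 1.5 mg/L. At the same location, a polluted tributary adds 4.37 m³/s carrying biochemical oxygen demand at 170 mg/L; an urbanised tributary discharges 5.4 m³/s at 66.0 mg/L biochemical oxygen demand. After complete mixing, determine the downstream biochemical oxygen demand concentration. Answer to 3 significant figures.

33.6 mg/L

Flow-weighted average: C = (24.00·1.500 + 4.370·170.0 + 5.400·66.00) / 33.77 = 1135/33.77 = 33.62 mg/L.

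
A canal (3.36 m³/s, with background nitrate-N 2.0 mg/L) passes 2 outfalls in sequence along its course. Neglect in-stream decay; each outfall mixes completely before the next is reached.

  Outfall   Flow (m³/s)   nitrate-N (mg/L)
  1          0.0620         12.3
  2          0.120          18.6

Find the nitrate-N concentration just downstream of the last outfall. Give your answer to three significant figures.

Below outfall 1: Q → 3.422 m³/s, C = (3.360·2.000 + 0.06200·12.30)/3.422 = 2.187 mg/L.
Below outfall 2: Q → 3.542 m³/s, C = (3.422·2.187 + 0.1200·18.60)/3.542 = 2.743 mg/L.

2.74 mg/L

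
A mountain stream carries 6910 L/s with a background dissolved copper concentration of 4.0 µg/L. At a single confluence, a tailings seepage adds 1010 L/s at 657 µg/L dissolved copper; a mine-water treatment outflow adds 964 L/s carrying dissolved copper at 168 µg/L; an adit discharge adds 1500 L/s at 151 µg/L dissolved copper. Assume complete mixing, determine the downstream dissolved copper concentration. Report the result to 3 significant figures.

104 µg/L

Mass balance: C = (6910·4.000 + 1010·657.0 + 964.0·168.0 + 1500·151.0) / 10380 = 1080000/10380 = 104.0 µg/L.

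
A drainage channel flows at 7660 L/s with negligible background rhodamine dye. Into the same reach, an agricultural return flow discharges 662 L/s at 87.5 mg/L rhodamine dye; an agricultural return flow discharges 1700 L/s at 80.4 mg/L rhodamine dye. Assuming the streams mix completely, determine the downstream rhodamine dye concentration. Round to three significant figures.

19.4 mg/L

Mixed concentration C = ΣQC/ΣQ = (7660·0 + 662.0·87.50 + 1700·80.40) / 10020 = 194600/10020 = 19.42 mg/L.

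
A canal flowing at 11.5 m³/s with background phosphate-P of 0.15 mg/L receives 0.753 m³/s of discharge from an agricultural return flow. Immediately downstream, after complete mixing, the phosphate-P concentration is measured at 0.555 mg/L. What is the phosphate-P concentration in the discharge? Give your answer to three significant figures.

6.74 mg/L

Mass balance: 11.50·0.1500 + 0.7530·Cₑ = 12.25·0.5550
→ Cₑ = (12.25·0.5550 − 11.50·0.1500) / 0.7530 = 6.740 mg/L.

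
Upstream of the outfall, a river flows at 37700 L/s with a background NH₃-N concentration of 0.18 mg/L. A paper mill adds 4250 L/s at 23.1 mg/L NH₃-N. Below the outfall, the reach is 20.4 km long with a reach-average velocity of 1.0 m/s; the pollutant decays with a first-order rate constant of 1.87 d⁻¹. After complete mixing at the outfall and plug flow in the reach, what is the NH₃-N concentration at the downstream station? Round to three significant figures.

1.61 mg/L

Mass balance: C = (37700·0.1800 + 4250·23.10) / 41950 = 105000/41950 = 2.502 mg/L.
Travel time t = 20.4·1000 / 1.0 = 20400 s = 5.667 h.
Applying C = C₀e^(−kt): 2.502 × 0.6431 = 1.609 mg/L.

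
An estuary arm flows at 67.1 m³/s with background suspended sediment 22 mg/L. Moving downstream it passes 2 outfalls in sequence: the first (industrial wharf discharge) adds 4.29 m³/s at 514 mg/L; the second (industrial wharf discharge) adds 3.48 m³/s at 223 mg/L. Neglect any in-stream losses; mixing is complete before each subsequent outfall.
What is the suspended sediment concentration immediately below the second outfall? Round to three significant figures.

Outfall 1: combined Q = 71.39 m³/s; C = (67.10·22.00 + 4.290·514.0)/71.39 = 51.57 mg/L.
Outfall 2: combined Q = 74.87 m³/s; C = (71.39·51.57 + 3.480·223.0)/74.87 = 59.53 mg/L.

59.5 mg/L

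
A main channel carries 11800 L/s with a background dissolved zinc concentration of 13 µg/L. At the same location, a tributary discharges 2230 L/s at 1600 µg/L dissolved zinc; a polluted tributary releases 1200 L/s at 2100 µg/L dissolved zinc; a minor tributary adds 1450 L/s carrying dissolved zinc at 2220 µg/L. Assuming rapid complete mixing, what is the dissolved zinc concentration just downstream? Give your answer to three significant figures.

567 µg/L

Conservation of mass: C = (11800·13.00 + 2230·1600 + 1200·2100 + 1450·2220) / 16680 = 9460000/16680 = 567.2 µg/L.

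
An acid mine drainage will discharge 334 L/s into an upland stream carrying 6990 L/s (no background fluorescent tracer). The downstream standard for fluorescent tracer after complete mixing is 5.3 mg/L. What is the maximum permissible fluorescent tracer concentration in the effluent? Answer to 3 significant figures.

At the limit, (Qr·Cr + Qe·Cₑ)/(Qr + Qe) = 5.3:
Cₑ = (7324·5.3 − 6990·0) / 334.0 = 116.2 mg/L.

116 mg/L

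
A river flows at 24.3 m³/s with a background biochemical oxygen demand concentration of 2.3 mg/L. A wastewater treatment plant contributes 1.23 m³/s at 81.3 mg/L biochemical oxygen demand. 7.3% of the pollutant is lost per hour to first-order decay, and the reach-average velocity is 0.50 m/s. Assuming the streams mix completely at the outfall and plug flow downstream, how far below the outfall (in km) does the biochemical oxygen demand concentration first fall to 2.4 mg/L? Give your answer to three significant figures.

22.2 km

Flow-weighted average: C = (24.30·2.300 + 1.230·81.30) / 25.53 = 155.9/25.53 = 6.106 mg/L.
7.3%/h lost → k = −ln(1 − 0.073) = 0.07580 h⁻¹.
Set 6.106·exp(−k·t) = 2.4 → t = ln(6.106/2.4)/k = 44350 s = 12.32 h.
Distance = v·t = 0.50·44350 = 22170 m = 22.17 km.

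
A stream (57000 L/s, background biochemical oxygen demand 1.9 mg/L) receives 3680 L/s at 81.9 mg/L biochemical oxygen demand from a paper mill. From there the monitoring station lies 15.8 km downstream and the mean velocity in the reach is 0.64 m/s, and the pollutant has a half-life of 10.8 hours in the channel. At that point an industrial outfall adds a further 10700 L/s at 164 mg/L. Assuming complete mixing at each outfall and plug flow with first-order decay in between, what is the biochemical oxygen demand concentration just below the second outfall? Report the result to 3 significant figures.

After mixing, C = (57000·1.900 + 3680·81.90) / 60680 = 409700/60680 = 6.752 mg/L; combined flow 60680 L/s.
Travel time t = 15.8·1000 / 0.64 = 24690 s = 6.858 h.
Half-life 10.8 h → k = ln 2 / 10.8 = 0.06418 h⁻¹ = 1.540 d⁻¹.
Decay over the reach: 6.752·exp(−kt) = 6.752·0.6440 = 4.348 mg/L.
At the second outfall, C = (60680·4.348 + 10700·164.0) / (60680 + 10700) = 28.28 mg/L.

28.3 mg/L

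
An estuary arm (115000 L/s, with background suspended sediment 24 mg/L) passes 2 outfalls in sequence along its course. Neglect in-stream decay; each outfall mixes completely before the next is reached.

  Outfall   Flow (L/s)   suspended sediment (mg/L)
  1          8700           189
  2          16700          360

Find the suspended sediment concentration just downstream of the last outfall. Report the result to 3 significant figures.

74.2 mg/L

Below outfall 1: Q → 123700 L/s, C = (115000·24.00 + 8700·189.0)/123700 = 35.60 mg/L.
Below outfall 2: Q → 140400 L/s, C = (123700·35.60 + 16700·360.0)/140400 = 74.19 mg/L.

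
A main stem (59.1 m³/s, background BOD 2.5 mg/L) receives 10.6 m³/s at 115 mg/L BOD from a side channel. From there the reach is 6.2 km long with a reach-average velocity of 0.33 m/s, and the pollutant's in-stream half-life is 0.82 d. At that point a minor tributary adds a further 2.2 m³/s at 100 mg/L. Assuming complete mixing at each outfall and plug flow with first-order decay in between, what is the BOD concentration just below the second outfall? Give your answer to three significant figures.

18.9 mg/L

Conservation of mass: C = (59.10·2.500 + 10.60·115.0) / 69.70 = 1367/69.70 = 19.61 mg/L; combined flow 69.70 m³/s.
Travel time t = 6.2·1000 / 0.33 = 18790 s = 5.219 h.
Half-life 0.82 d → k = ln 2 / 0.82 = 0.8453 d⁻¹.
First-order decay: C = 19.61·exp(−k·t) = 19.61·0.8321 = 16.32 mg/L.
Second outfall: C = (69.70·16.32 + 2.200·100.0)/71.90 = 18.88 mg/L.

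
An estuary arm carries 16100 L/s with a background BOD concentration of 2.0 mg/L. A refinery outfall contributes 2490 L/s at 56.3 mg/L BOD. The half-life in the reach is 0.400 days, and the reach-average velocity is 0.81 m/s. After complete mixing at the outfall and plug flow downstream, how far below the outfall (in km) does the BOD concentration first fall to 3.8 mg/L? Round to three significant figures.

36.0 km

Mixed concentration C = ΣQC/ΣQ = (16100·2.000 + 2490·56.30) / 18590 = 172400/18590 = 9.273 mg/L.
Half-life 0.400 d → k = ln 2 / 0.400 = 1.733 d⁻¹.
Set 9.273·exp(−k·t) = 3.8 → t = ln(9.273/3.8)/k = 44480 s = 12.36 h.
Distance = v·t = 0.81·44480 = 36030 m = 36.03 km.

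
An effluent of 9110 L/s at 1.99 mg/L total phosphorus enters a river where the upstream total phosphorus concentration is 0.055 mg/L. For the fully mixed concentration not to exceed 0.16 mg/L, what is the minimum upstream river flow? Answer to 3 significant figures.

159000 L/s

Set C_mix = 0.16: (Q·0.05500 + 9110·1.990) / (Q + 9110) = 0.16
→ Q = 9110·(1.990 − 0.16)/(0.16 − 0.05500) = 158800 L/s.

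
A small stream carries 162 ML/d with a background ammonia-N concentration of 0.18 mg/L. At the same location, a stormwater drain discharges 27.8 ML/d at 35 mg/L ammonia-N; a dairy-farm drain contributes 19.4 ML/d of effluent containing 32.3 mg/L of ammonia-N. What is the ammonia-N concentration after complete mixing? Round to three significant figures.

Flow-weighted average: C = (162.0·0.1800 + 27.80·35.00 + 19.40·32.30) / 209.2 = 1629/209.2 = 7.786 mg/L.

7.79 mg/L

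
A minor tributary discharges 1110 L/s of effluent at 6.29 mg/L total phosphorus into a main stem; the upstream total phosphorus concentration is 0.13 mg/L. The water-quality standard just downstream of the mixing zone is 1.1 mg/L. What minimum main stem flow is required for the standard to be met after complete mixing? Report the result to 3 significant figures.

Set C_mix = 1.1: (Q·0.1300 + 1110·6.290) / (Q + 1110) = 1.1
→ Q = 1110·(6.290 − 1.1)/(1.1 − 0.1300) = 5939 L/s.

5940 L/s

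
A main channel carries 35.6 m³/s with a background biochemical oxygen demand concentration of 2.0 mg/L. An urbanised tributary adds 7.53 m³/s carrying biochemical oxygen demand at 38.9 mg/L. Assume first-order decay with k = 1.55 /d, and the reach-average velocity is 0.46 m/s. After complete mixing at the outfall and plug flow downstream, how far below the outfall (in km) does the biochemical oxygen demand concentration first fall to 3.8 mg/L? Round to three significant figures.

After mixing, C = (35.60·2.000 + 7.530·38.90) / 43.13 = 364.1/43.13 = 8.442 mg/L.
Set 8.442·exp(−k·t) = 3.8 → t = ln(8.442/3.8)/k = 44500 s = 12.36 h.
Distance = v·t = 0.46·44500 = 20470 m = 20.47 km.

20.5 km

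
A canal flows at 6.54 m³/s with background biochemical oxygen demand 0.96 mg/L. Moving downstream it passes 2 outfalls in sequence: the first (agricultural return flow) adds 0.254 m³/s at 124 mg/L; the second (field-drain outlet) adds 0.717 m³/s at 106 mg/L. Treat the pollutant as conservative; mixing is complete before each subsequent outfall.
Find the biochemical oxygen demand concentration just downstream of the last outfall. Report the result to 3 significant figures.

Below outfall 1: Q → 6.794 m³/s, C = (6.540·0.9600 + 0.2540·124.0)/6.794 = 5.560 mg/L.
Below outfall 2: Q → 7.511 m³/s, C = (6.794·5.560 + 0.7170·106.0)/7.511 = 15.15 mg/L.

15.1 mg/L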